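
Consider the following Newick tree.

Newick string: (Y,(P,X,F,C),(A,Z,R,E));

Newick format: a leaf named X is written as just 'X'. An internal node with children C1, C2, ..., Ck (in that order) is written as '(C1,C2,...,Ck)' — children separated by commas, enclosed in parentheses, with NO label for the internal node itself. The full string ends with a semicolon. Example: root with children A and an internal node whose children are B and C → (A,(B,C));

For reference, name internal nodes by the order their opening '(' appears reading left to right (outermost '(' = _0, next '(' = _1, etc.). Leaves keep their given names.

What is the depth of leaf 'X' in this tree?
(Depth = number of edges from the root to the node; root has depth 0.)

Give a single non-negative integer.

Newick: (Y,(P,X,F,C),(A,Z,R,E));
Naming internals by '(' encounter order: outermost '(' = _0, next = _1, ...
Query node: X
Path from root: _0 -> _1 -> X
Depth of X: 2 (number of edges from root)

Answer: 2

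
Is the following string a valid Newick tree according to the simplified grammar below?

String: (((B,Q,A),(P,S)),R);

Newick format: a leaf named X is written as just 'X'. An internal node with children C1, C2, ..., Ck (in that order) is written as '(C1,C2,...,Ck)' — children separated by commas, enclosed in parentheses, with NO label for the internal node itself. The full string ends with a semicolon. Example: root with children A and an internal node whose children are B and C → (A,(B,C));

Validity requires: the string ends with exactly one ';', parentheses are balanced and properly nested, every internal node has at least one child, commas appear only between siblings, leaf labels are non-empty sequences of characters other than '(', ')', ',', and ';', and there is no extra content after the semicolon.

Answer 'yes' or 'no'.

Input: (((B,Q,A),(P,S)),R);
Paren balance: 4 '(' vs 4 ')' OK
Ends with single ';': True
Full parse: OK
Valid: True

Answer: yes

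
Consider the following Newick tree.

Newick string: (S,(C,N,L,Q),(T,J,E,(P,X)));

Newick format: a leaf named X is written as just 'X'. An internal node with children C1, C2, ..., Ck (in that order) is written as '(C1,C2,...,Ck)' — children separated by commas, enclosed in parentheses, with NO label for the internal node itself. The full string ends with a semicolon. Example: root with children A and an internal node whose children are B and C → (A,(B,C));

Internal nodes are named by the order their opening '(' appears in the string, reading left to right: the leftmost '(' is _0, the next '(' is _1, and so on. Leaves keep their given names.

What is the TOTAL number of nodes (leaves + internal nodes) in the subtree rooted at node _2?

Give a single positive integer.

Answer: 7

Derivation:
Newick: (S,(C,N,L,Q),(T,J,E,(P,X)));
Locate _2: it is the '(' at position 13 (the 3rd '(' reading left to right).
Query: subtree rooted at _2
_2: subtree_size = 1 + 6
  T: subtree_size = 1 + 0
  J: subtree_size = 1 + 0
  E: subtree_size = 1 + 0
  _3: subtree_size = 1 + 2
    P: subtree_size = 1 + 0
    X: subtree_size = 1 + 0
Total subtree size of _2: 7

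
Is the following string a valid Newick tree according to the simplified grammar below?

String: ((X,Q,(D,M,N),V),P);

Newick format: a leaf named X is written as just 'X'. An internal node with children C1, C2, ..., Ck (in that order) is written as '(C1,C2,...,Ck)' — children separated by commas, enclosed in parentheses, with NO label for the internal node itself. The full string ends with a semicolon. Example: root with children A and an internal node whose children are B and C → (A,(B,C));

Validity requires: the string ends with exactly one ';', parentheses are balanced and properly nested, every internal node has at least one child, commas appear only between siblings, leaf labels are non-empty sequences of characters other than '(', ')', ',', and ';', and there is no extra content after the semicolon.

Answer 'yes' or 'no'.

Answer: yes

Derivation:
Input: ((X,Q,(D,M,N),V),P);
Paren balance: 3 '(' vs 3 ')' OK
Ends with single ';': True
Full parse: OK
Valid: True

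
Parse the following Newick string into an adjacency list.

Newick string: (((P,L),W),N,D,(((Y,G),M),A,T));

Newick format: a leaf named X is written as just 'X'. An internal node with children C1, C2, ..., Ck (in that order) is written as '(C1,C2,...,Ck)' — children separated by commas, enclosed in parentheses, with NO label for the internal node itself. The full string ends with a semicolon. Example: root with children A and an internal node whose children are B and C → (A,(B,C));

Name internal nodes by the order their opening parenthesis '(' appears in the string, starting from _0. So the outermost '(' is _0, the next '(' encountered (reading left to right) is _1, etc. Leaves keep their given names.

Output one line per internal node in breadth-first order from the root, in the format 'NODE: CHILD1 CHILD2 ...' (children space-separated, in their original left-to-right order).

Input: (((P,L),W),N,D,(((Y,G),M),A,T));
Scanning left-to-right, naming '(' by encounter order:
  pos 0: '(' -> open internal node _0 (depth 1)
  pos 1: '(' -> open internal node _1 (depth 2)
  pos 2: '(' -> open internal node _2 (depth 3)
  pos 6: ')' -> close internal node _2 (now at depth 2)
  pos 9: ')' -> close internal node _1 (now at depth 1)
  pos 15: '(' -> open internal node _3 (depth 2)
  pos 16: '(' -> open internal node _4 (depth 3)
  pos 17: '(' -> open internal node _5 (depth 4)
  pos 21: ')' -> close internal node _5 (now at depth 3)
  pos 24: ')' -> close internal node _4 (now at depth 2)
  pos 29: ')' -> close internal node _3 (now at depth 1)
  pos 30: ')' -> close internal node _0 (now at depth 0)
Total internal nodes: 6
BFS adjacency from root:
  _0: _1 N D _3
  _1: _2 W
  _3: _4 A T
  _2: P L
  _4: _5 M
  _5: Y G

Answer: _0: _1 N D _3
_1: _2 W
_3: _4 A T
_2: P L
_4: _5 M
_5: Y G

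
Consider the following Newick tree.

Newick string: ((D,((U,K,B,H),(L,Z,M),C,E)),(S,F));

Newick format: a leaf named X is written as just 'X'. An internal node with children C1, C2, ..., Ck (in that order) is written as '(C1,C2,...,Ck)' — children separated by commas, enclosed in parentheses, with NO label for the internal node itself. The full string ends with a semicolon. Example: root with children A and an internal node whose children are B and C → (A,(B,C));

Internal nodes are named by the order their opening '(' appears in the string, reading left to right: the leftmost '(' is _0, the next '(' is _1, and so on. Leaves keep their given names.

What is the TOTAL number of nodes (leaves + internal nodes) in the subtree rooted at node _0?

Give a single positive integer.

Newick: ((D,((U,K,B,H),(L,Z,M),C,E)),(S,F));
Locate _0: it is the '(' at position 0 (the 1st '(' reading left to right).
Query: subtree rooted at _0
_0: subtree_size = 1 + 17
  _1: subtree_size = 1 + 13
    D: subtree_size = 1 + 0
    _2: subtree_size = 1 + 11
      _3: subtree_size = 1 + 4
        U: subtree_size = 1 + 0
        K: subtree_size = 1 + 0
        B: subtree_size = 1 + 0
        H: subtree_size = 1 + 0
      _4: subtree_size = 1 + 3
        L: subtree_size = 1 + 0
        Z: subtree_size = 1 + 0
        M: subtree_size = 1 + 0
      C: subtree_size = 1 + 0
      E: subtree_size = 1 + 0
  _5: subtree_size = 1 + 2
    S: subtree_size = 1 + 0
    F: subtree_size = 1 + 0
Total subtree size of _0: 18

Answer: 18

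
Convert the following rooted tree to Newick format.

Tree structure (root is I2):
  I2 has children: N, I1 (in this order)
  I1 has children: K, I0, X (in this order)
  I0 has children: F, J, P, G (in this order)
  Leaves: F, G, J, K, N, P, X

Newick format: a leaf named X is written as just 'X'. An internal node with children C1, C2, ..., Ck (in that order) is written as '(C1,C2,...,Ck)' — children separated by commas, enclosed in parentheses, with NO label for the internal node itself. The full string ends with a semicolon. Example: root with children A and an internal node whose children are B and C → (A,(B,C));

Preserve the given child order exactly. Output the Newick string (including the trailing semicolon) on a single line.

Answer: (N,(K,(F,J,P,G),X));

Derivation:
internal I2 with children ['N', 'I1']
  leaf 'N' → 'N'
  internal I1 with children ['K', 'I0', 'X']
    leaf 'K' → 'K'
    internal I0 with children ['F', 'J', 'P', 'G']
      leaf 'F' → 'F'
      leaf 'J' → 'J'
      leaf 'P' → 'P'
      leaf 'G' → 'G'
    → '(F,J,P,G)'
    leaf 'X' → 'X'
  → '(K,(F,J,P,G),X)'
→ '(N,(K,(F,J,P,G),X))'
Final: (N,(K,(F,J,P,G),X));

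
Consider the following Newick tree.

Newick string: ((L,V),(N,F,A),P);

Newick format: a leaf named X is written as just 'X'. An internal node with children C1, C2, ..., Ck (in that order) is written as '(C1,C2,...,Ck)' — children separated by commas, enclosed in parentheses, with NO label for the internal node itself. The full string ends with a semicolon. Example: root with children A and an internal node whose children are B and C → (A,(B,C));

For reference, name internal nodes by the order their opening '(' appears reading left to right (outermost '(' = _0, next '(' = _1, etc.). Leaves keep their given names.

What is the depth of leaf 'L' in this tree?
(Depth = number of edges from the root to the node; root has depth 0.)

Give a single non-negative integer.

Newick: ((L,V),(N,F,A),P);
Naming internals by '(' encounter order: outermost '(' = _0, next = _1, ...
Query node: L
Path from root: _0 -> _1 -> L
Depth of L: 2 (number of edges from root)

Answer: 2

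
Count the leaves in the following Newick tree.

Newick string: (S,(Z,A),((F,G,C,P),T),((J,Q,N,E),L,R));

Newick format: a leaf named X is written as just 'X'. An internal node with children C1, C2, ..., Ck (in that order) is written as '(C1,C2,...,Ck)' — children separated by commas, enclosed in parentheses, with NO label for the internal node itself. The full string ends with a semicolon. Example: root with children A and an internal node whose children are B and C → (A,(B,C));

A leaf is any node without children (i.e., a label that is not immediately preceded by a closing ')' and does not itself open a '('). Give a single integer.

Answer: 14

Derivation:
Newick: (S,(Z,A),((F,G,C,P),T),((J,Q,N,E),L,R));
Scan left-to-right; a leaf is any maximal label run not followed by '(':
  pos 1: leaf 'S' → count = 1
  pos 4: leaf 'Z' → count = 2
  pos 6: leaf 'A' → count = 3
  pos 11: leaf 'F' → count = 4
  pos 13: leaf 'G' → count = 5
  pos 15: leaf 'C' → count = 6
  pos 17: leaf 'P' → count = 7
  pos 20: leaf 'T' → count = 8
  pos 25: leaf 'J' → count = 9
  pos 27: leaf 'Q' → count = 10
  pos 29: leaf 'N' → count = 11
  pos 31: leaf 'E' → count = 12
  pos 34: leaf 'L' → count = 13
  pos 36: leaf 'R' → count = 14
Total leaves: 14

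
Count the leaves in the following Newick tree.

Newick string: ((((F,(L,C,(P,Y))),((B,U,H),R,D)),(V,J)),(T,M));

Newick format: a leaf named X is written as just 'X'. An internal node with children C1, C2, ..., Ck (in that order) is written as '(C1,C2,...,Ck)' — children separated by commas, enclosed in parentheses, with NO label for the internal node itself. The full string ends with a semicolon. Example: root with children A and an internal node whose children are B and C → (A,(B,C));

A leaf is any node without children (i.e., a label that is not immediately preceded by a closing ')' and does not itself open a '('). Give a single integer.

Newick: ((((F,(L,C,(P,Y))),((B,U,H),R,D)),(V,J)),(T,M));
Scan left-to-right; a leaf is any maximal label run not followed by '(':
  pos 4: leaf 'F' → count = 1
  pos 7: leaf 'L' → count = 2
  pos 9: leaf 'C' → count = 3
  pos 12: leaf 'P' → count = 4
  pos 14: leaf 'Y' → count = 5
  pos 21: leaf 'B' → count = 6
  pos 23: leaf 'U' → count = 7
  pos 25: leaf 'H' → count = 8
  pos 28: leaf 'R' → count = 9
  pos 30: leaf 'D' → count = 10
  pos 35: leaf 'V' → count = 11
  pos 37: leaf 'J' → count = 12
  pos 42: leaf 'T' → count = 13
  pos 44: leaf 'M' → count = 14
Total leaves: 14

Answer: 14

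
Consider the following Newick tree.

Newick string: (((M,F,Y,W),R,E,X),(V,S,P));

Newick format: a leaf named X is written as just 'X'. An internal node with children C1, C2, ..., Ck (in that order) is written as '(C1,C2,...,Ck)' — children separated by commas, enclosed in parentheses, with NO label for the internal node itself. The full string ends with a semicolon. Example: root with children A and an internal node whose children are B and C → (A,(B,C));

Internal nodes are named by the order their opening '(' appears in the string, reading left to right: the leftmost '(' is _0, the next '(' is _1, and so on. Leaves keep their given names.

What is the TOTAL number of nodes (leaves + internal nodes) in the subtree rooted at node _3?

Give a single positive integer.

Answer: 4

Derivation:
Newick: (((M,F,Y,W),R,E,X),(V,S,P));
Locate _3: it is the '(' at position 19 (the 4th '(' reading left to right).
Query: subtree rooted at _3
_3: subtree_size = 1 + 3
  V: subtree_size = 1 + 0
  S: subtree_size = 1 + 0
  P: subtree_size = 1 + 0
Total subtree size of _3: 4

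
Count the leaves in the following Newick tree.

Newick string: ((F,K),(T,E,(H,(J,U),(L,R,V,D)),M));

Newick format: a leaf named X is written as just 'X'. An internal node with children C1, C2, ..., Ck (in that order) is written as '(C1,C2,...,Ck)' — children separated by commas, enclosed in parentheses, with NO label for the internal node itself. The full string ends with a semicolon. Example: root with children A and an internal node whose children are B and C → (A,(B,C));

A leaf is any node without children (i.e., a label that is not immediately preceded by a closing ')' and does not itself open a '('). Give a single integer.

Answer: 12

Derivation:
Newick: ((F,K),(T,E,(H,(J,U),(L,R,V,D)),M));
Scan left-to-right; a leaf is any maximal label run not followed by '(':
  pos 2: leaf 'F' → count = 1
  pos 4: leaf 'K' → count = 2
  pos 8: leaf 'T' → count = 3
  pos 10: leaf 'E' → count = 4
  pos 13: leaf 'H' → count = 5
  pos 16: leaf 'J' → count = 6
  pos 18: leaf 'U' → count = 7
  pos 22: leaf 'L' → count = 8
  pos 24: leaf 'R' → count = 9
  pos 26: leaf 'V' → count = 10
  pos 28: leaf 'D' → count = 11
  pos 32: leaf 'M' → count = 12
Total leaves: 12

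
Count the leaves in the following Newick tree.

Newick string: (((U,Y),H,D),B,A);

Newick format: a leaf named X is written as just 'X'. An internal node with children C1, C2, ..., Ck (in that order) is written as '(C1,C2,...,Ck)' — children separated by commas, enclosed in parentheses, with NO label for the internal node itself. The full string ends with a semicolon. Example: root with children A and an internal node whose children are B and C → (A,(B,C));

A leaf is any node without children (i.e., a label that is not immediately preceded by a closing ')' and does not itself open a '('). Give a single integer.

Answer: 6

Derivation:
Newick: (((U,Y),H,D),B,A);
Scan left-to-right; a leaf is any maximal label run not followed by '(':
  pos 3: leaf 'U' → count = 1
  pos 5: leaf 'Y' → count = 2
  pos 8: leaf 'H' → count = 3
  pos 10: leaf 'D' → count = 4
  pos 13: leaf 'B' → count = 5
  pos 15: leaf 'A' → count = 6
Total leaves: 6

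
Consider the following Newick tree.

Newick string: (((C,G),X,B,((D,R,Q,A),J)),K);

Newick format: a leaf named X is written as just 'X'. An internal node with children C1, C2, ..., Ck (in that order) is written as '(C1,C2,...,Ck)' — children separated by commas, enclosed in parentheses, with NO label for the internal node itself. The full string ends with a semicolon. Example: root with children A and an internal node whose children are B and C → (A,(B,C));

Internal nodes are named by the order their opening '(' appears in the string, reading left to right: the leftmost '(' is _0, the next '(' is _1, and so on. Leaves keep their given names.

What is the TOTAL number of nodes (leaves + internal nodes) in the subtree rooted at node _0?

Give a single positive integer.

Newick: (((C,G),X,B,((D,R,Q,A),J)),K);
Locate _0: it is the '(' at position 0 (the 1st '(' reading left to right).
Query: subtree rooted at _0
_0: subtree_size = 1 + 14
  _1: subtree_size = 1 + 12
    _2: subtree_size = 1 + 2
      C: subtree_size = 1 + 0
      G: subtree_size = 1 + 0
    X: subtree_size = 1 + 0
    B: subtree_size = 1 + 0
    _3: subtree_size = 1 + 6
      _4: subtree_size = 1 + 4
        D: subtree_size = 1 + 0
        R: subtree_size = 1 + 0
        Q: subtree_size = 1 + 0
        A: subtree_size = 1 + 0
      J: subtree_size = 1 + 0
  K: subtree_size = 1 + 0
Total subtree size of _0: 15

Answer: 15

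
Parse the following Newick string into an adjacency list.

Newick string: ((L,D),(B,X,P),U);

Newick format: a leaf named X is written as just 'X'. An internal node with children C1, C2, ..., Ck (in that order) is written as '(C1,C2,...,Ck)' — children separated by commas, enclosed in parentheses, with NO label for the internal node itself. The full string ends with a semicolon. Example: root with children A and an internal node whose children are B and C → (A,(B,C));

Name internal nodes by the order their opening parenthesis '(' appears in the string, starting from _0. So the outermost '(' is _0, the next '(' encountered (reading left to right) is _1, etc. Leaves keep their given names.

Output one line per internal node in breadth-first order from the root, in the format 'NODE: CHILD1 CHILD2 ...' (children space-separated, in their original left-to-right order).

Input: ((L,D),(B,X,P),U);
Scanning left-to-right, naming '(' by encounter order:
  pos 0: '(' -> open internal node _0 (depth 1)
  pos 1: '(' -> open internal node _1 (depth 2)
  pos 5: ')' -> close internal node _1 (now at depth 1)
  pos 7: '(' -> open internal node _2 (depth 2)
  pos 13: ')' -> close internal node _2 (now at depth 1)
  pos 16: ')' -> close internal node _0 (now at depth 0)
Total internal nodes: 3
BFS adjacency from root:
  _0: _1 _2 U
  _1: L D
  _2: B X P

Answer: _0: _1 _2 U
_1: L D
_2: B X P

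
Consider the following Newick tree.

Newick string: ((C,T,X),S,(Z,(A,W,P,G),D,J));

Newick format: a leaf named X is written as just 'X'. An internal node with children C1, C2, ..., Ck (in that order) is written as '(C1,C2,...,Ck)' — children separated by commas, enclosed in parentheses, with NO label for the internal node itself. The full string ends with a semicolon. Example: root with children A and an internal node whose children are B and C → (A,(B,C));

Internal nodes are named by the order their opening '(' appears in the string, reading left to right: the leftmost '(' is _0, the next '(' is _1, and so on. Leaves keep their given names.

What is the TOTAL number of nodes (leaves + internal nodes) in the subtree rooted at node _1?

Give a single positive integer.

Newick: ((C,T,X),S,(Z,(A,W,P,G),D,J));
Locate _1: it is the '(' at position 1 (the 2nd '(' reading left to right).
Query: subtree rooted at _1
_1: subtree_size = 1 + 3
  C: subtree_size = 1 + 0
  T: subtree_size = 1 + 0
  X: subtree_size = 1 + 0
Total subtree size of _1: 4

Answer: 4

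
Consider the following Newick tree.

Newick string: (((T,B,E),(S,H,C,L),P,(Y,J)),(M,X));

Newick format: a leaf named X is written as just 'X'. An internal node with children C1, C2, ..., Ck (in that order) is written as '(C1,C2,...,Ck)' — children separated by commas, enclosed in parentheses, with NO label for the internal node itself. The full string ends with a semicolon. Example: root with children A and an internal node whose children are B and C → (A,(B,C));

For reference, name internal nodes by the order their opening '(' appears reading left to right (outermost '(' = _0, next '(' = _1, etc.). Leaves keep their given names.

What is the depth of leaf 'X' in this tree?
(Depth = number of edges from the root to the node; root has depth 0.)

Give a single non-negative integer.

Answer: 2

Derivation:
Newick: (((T,B,E),(S,H,C,L),P,(Y,J)),(M,X));
Naming internals by '(' encounter order: outermost '(' = _0, next = _1, ...
Query node: X
Path from root: _0 -> _5 -> X
Depth of X: 2 (number of edges from root)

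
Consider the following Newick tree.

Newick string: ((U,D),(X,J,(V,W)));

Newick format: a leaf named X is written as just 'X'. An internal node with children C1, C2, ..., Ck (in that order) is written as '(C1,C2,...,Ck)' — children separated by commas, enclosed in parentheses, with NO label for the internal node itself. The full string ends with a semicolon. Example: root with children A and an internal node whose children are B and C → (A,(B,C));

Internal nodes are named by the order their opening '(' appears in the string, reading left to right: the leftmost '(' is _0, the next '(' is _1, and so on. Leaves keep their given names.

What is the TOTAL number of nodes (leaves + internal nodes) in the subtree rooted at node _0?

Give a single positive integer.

Newick: ((U,D),(X,J,(V,W)));
Locate _0: it is the '(' at position 0 (the 1st '(' reading left to right).
Query: subtree rooted at _0
_0: subtree_size = 1 + 9
  _1: subtree_size = 1 + 2
    U: subtree_size = 1 + 0
    D: subtree_size = 1 + 0
  _2: subtree_size = 1 + 5
    X: subtree_size = 1 + 0
    J: subtree_size = 1 + 0
    _3: subtree_size = 1 + 2
      V: subtree_size = 1 + 0
      W: subtree_size = 1 + 0
Total subtree size of _0: 10

Answer: 10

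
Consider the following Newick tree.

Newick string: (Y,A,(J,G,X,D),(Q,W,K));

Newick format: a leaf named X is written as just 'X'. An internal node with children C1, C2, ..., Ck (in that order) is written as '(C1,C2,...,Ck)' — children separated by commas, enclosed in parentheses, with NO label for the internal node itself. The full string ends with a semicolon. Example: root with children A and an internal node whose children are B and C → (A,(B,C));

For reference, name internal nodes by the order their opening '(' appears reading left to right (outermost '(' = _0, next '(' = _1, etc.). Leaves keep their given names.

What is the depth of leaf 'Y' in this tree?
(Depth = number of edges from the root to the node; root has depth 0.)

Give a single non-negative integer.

Answer: 1

Derivation:
Newick: (Y,A,(J,G,X,D),(Q,W,K));
Naming internals by '(' encounter order: outermost '(' = _0, next = _1, ...
Query node: Y
Path from root: _0 -> Y
Depth of Y: 1 (number of edges from root)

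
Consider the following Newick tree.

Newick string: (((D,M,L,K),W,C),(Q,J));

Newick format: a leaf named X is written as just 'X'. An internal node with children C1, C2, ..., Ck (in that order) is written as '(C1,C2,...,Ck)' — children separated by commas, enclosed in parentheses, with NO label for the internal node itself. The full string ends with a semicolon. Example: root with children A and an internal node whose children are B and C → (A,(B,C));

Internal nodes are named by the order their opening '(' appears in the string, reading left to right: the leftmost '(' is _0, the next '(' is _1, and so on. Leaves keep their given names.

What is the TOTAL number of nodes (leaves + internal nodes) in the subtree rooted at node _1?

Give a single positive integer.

Answer: 8

Derivation:
Newick: (((D,M,L,K),W,C),(Q,J));
Locate _1: it is the '(' at position 1 (the 2nd '(' reading left to right).
Query: subtree rooted at _1
_1: subtree_size = 1 + 7
  _2: subtree_size = 1 + 4
    D: subtree_size = 1 + 0
    M: subtree_size = 1 + 0
    L: subtree_size = 1 + 0
    K: subtree_size = 1 + 0
  W: subtree_size = 1 + 0
  C: subtree_size = 1 + 0
Total subtree size of _1: 8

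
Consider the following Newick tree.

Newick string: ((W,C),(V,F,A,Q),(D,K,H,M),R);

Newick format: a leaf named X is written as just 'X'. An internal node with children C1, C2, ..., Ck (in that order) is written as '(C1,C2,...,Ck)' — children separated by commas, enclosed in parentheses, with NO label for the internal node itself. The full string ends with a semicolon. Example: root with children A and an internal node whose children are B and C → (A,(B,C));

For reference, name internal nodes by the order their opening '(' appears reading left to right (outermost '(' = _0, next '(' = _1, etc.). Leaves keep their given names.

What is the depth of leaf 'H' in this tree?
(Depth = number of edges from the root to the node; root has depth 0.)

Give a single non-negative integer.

Answer: 2

Derivation:
Newick: ((W,C),(V,F,A,Q),(D,K,H,M),R);
Naming internals by '(' encounter order: outermost '(' = _0, next = _1, ...
Query node: H
Path from root: _0 -> _3 -> H
Depth of H: 2 (number of edges from root)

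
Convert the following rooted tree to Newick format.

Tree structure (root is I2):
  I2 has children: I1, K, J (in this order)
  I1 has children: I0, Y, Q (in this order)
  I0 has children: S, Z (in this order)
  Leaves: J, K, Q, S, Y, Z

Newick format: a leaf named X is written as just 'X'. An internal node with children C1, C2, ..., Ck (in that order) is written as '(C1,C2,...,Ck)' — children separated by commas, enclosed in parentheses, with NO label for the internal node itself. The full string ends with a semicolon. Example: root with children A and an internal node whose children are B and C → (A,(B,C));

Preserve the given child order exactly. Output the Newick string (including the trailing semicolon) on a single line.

Answer: (((S,Z),Y,Q),K,J);

Derivation:
internal I2 with children ['I1', 'K', 'J']
  internal I1 with children ['I0', 'Y', 'Q']
    internal I0 with children ['S', 'Z']
      leaf 'S' → 'S'
      leaf 'Z' → 'Z'
    → '(S,Z)'
    leaf 'Y' → 'Y'
    leaf 'Q' → 'Q'
  → '((S,Z),Y,Q)'
  leaf 'K' → 'K'
  leaf 'J' → 'J'
→ '(((S,Z),Y,Q),K,J)'
Final: (((S,Z),Y,Q),K,J);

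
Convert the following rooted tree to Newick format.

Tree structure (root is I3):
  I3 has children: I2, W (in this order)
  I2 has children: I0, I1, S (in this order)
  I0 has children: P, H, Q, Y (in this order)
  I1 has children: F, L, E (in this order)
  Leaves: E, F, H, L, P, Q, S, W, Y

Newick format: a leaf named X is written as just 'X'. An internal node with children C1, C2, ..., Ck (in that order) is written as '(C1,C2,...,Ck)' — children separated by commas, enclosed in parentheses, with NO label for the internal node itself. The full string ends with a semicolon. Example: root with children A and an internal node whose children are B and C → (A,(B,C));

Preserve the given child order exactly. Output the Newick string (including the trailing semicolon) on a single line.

Answer: (((P,H,Q,Y),(F,L,E),S),W);

Derivation:
internal I3 with children ['I2', 'W']
  internal I2 with children ['I0', 'I1', 'S']
    internal I0 with children ['P', 'H', 'Q', 'Y']
      leaf 'P' → 'P'
      leaf 'H' → 'H'
      leaf 'Q' → 'Q'
      leaf 'Y' → 'Y'
    → '(P,H,Q,Y)'
    internal I1 with children ['F', 'L', 'E']
      leaf 'F' → 'F'
      leaf 'L' → 'L'
      leaf 'E' → 'E'
    → '(F,L,E)'
    leaf 'S' → 'S'
  → '((P,H,Q,Y),(F,L,E),S)'
  leaf 'W' → 'W'
→ '(((P,H,Q,Y),(F,L,E),S),W)'
Final: (((P,H,Q,Y),(F,L,E),S),W);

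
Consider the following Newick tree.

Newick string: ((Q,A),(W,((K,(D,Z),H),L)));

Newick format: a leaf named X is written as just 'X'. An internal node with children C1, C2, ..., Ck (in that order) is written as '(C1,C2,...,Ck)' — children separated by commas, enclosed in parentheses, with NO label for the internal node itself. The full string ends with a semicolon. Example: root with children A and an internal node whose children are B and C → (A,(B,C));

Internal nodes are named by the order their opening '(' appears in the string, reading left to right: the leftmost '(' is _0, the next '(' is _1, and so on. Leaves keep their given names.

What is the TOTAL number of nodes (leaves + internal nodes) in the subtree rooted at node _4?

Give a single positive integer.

Newick: ((Q,A),(W,((K,(D,Z),H),L)));
Locate _4: it is the '(' at position 11 (the 5th '(' reading left to right).
Query: subtree rooted at _4
_4: subtree_size = 1 + 5
  K: subtree_size = 1 + 0
  _5: subtree_size = 1 + 2
    D: subtree_size = 1 + 0
    Z: subtree_size = 1 + 0
  H: subtree_size = 1 + 0
Total subtree size of _4: 6

Answer: 6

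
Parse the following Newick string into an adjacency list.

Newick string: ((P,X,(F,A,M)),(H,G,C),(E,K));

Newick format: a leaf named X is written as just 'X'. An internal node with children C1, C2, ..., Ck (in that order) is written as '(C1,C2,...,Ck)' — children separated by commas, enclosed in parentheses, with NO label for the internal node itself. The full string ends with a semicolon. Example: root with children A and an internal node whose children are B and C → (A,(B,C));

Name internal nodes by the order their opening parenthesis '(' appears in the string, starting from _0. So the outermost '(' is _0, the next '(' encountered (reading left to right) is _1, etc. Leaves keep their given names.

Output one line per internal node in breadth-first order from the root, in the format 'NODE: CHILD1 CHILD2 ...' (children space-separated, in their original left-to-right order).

Input: ((P,X,(F,A,M)),(H,G,C),(E,K));
Scanning left-to-right, naming '(' by encounter order:
  pos 0: '(' -> open internal node _0 (depth 1)
  pos 1: '(' -> open internal node _1 (depth 2)
  pos 6: '(' -> open internal node _2 (depth 3)
  pos 12: ')' -> close internal node _2 (now at depth 2)
  pos 13: ')' -> close internal node _1 (now at depth 1)
  pos 15: '(' -> open internal node _3 (depth 2)
  pos 21: ')' -> close internal node _3 (now at depth 1)
  pos 23: '(' -> open internal node _4 (depth 2)
  pos 27: ')' -> close internal node _4 (now at depth 1)
  pos 28: ')' -> close internal node _0 (now at depth 0)
Total internal nodes: 5
BFS adjacency from root:
  _0: _1 _3 _4
  _1: P X _2
  _3: H G C
  _4: E K
  _2: F A M

Answer: _0: _1 _3 _4
_1: P X _2
_3: H G C
_4: E K
_2: F A M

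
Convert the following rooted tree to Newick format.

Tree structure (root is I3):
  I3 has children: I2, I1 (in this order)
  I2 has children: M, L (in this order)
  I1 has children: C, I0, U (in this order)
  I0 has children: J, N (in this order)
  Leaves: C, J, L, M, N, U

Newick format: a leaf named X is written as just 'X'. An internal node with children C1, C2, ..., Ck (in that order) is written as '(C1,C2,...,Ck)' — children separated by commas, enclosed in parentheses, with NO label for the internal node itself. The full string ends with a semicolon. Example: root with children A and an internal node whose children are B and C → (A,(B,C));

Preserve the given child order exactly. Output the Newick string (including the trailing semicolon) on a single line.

Answer: ((M,L),(C,(J,N),U));

Derivation:
internal I3 with children ['I2', 'I1']
  internal I2 with children ['M', 'L']
    leaf 'M' → 'M'
    leaf 'L' → 'L'
  → '(M,L)'
  internal I1 with children ['C', 'I0', 'U']
    leaf 'C' → 'C'
    internal I0 with children ['J', 'N']
      leaf 'J' → 'J'
      leaf 'N' → 'N'
    → '(J,N)'
    leaf 'U' → 'U'
  → '(C,(J,N),U)'
→ '((M,L),(C,(J,N),U))'
Final: ((M,L),(C,(J,N),U));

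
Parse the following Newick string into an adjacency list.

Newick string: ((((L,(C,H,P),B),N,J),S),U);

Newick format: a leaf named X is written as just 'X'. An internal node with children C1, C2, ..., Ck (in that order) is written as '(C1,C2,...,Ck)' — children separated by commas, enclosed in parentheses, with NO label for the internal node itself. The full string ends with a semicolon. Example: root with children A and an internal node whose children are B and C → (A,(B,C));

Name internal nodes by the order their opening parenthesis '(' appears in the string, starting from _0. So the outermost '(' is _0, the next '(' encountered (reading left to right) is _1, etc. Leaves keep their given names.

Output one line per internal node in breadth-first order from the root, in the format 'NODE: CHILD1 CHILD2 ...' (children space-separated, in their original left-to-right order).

Answer: _0: _1 U
_1: _2 S
_2: _3 N J
_3: L _4 B
_4: C H P

Derivation:
Input: ((((L,(C,H,P),B),N,J),S),U);
Scanning left-to-right, naming '(' by encounter order:
  pos 0: '(' -> open internal node _0 (depth 1)
  pos 1: '(' -> open internal node _1 (depth 2)
  pos 2: '(' -> open internal node _2 (depth 3)
  pos 3: '(' -> open internal node _3 (depth 4)
  pos 6: '(' -> open internal node _4 (depth 5)
  pos 12: ')' -> close internal node _4 (now at depth 4)
  pos 15: ')' -> close internal node _3 (now at depth 3)
  pos 20: ')' -> close internal node _2 (now at depth 2)
  pos 23: ')' -> close internal node _1 (now at depth 1)
  pos 26: ')' -> close internal node _0 (now at depth 0)
Total internal nodes: 5
BFS adjacency from root:
  _0: _1 U
  _1: _2 S
  _2: _3 N J
  _3: L _4 B
  _4: C H P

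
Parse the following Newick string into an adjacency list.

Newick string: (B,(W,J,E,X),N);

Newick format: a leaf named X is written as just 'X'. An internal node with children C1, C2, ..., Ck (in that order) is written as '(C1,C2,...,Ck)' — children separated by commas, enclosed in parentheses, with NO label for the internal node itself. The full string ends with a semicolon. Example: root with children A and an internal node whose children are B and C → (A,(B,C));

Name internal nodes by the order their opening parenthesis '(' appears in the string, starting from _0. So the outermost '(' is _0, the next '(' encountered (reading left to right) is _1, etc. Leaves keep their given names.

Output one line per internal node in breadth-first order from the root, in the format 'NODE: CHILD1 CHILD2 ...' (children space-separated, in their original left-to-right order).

Input: (B,(W,J,E,X),N);
Scanning left-to-right, naming '(' by encounter order:
  pos 0: '(' -> open internal node _0 (depth 1)
  pos 3: '(' -> open internal node _1 (depth 2)
  pos 11: ')' -> close internal node _1 (now at depth 1)
  pos 14: ')' -> close internal node _0 (now at depth 0)
Total internal nodes: 2
BFS adjacency from root:
  _0: B _1 N
  _1: W J E X

Answer: _0: B _1 N
_1: W J E X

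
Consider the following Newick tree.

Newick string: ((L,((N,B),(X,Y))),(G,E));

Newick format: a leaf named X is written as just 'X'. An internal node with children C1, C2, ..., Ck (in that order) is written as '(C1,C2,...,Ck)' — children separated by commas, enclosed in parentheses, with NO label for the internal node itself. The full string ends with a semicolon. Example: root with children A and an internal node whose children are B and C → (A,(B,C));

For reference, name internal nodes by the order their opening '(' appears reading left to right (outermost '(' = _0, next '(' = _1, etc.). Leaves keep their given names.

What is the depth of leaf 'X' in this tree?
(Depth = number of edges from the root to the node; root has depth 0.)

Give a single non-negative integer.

Answer: 4

Derivation:
Newick: ((L,((N,B),(X,Y))),(G,E));
Naming internals by '(' encounter order: outermost '(' = _0, next = _1, ...
Query node: X
Path from root: _0 -> _1 -> _2 -> _4 -> X
Depth of X: 4 (number of edges from root)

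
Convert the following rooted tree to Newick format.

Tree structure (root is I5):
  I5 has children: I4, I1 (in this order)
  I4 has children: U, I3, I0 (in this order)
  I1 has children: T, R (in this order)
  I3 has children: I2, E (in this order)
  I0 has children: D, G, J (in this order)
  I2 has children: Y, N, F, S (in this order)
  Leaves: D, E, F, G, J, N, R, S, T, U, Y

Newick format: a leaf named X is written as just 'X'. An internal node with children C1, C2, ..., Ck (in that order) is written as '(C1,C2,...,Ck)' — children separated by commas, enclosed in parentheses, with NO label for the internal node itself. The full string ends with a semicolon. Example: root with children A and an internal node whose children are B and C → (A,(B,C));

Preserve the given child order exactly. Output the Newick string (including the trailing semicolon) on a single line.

internal I5 with children ['I4', 'I1']
  internal I4 with children ['U', 'I3', 'I0']
    leaf 'U' → 'U'
    internal I3 with children ['I2', 'E']
      internal I2 with children ['Y', 'N', 'F', 'S']
        leaf 'Y' → 'Y'
        leaf 'N' → 'N'
        leaf 'F' → 'F'
        leaf 'S' → 'S'
      → '(Y,N,F,S)'
      leaf 'E' → 'E'
    → '((Y,N,F,S),E)'
    internal I0 with children ['D', 'G', 'J']
      leaf 'D' → 'D'
      leaf 'G' → 'G'
      leaf 'J' → 'J'
    → '(D,G,J)'
  → '(U,((Y,N,F,S),E),(D,G,J))'
  internal I1 with children ['T', 'R']
    leaf 'T' → 'T'
    leaf 'R' → 'R'
  → '(T,R)'
→ '((U,((Y,N,F,S),E),(D,G,J)),(T,R))'
Final: ((U,((Y,N,F,S),E),(D,G,J)),(T,R));

Answer: ((U,((Y,N,F,S),E),(D,G,J)),(T,R));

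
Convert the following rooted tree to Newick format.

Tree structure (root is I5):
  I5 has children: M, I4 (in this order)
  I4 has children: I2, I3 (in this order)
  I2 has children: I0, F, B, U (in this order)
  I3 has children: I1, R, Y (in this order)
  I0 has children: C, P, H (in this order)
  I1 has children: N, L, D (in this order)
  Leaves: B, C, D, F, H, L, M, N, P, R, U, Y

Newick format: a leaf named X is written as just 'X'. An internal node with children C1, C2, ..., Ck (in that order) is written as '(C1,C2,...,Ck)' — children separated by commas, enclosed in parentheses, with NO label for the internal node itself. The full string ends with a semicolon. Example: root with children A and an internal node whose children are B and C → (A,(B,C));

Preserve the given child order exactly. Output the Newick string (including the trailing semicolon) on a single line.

internal I5 with children ['M', 'I4']
  leaf 'M' → 'M'
  internal I4 with children ['I2', 'I3']
    internal I2 with children ['I0', 'F', 'B', 'U']
      internal I0 with children ['C', 'P', 'H']
        leaf 'C' → 'C'
        leaf 'P' → 'P'
        leaf 'H' → 'H'
      → '(C,P,H)'
      leaf 'F' → 'F'
      leaf 'B' → 'B'
      leaf 'U' → 'U'
    → '((C,P,H),F,B,U)'
    internal I3 with children ['I1', 'R', 'Y']
      internal I1 with children ['N', 'L', 'D']
        leaf 'N' → 'N'
        leaf 'L' → 'L'
        leaf 'D' → 'D'
      → '(N,L,D)'
      leaf 'R' → 'R'
      leaf 'Y' → 'Y'
    → '((N,L,D),R,Y)'
  → '(((C,P,H),F,B,U),((N,L,D),R,Y))'
→ '(M,(((C,P,H),F,B,U),((N,L,D),R,Y)))'
Final: (M,(((C,P,H),F,B,U),((N,L,D),R,Y)));

Answer: (M,(((C,P,H),F,B,U),((N,L,D),R,Y)));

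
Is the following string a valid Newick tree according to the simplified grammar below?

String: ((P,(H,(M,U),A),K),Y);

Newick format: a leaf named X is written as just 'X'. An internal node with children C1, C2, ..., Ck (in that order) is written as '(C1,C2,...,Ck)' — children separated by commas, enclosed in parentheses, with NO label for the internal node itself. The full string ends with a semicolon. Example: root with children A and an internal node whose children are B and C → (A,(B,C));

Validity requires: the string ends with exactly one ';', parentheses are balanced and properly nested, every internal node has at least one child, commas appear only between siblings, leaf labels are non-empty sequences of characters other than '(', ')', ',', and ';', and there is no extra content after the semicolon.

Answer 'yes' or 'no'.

Input: ((P,(H,(M,U),A),K),Y);
Paren balance: 4 '(' vs 4 ')' OK
Ends with single ';': True
Full parse: OK
Valid: True

Answer: yes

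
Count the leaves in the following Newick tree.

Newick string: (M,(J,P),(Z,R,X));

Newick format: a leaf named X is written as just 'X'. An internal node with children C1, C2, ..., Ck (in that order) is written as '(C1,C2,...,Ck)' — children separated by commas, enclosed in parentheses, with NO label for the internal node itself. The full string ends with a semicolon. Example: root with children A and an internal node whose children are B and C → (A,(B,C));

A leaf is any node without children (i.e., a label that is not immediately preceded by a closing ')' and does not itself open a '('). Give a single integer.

Newick: (M,(J,P),(Z,R,X));
Scan left-to-right; a leaf is any maximal label run not followed by '(':
  pos 1: leaf 'M' → count = 1
  pos 4: leaf 'J' → count = 2
  pos 6: leaf 'P' → count = 3
  pos 10: leaf 'Z' → count = 4
  pos 12: leaf 'R' → count = 5
  pos 14: leaf 'X' → count = 6
Total leaves: 6

Answer: 6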